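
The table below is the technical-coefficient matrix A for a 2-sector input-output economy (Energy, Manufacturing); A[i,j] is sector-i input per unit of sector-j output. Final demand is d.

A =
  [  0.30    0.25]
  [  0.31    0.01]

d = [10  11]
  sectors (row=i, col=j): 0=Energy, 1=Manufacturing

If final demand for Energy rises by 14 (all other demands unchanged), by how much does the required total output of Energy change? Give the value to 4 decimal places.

22.5183

Form M = I − A:
  [  0.70   -0.25]
  [ -0.31    0.99]
Leontief inverse L = M⁻¹:
  [  1.6084    0.4062]
  [  0.5037    1.1373]
Total output x = L · d:
  x_0 = 1.6084·10 + 0.4062·11 = 20.5524
  x_1 = 0.5037·10 + 1.1373·11 = 17.5467
Δx_0 = L[0,0] · Δd_0 = 1.6084 · 14 = 22.5183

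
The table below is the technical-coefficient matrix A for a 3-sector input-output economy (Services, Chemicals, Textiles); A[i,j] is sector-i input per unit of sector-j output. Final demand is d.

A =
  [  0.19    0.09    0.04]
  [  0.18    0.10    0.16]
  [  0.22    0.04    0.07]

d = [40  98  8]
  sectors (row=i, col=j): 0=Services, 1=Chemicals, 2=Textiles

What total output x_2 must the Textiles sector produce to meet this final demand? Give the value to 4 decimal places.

29.4363

Form M = I − A:
  [  0.81   -0.09   -0.04]
  [ -0.18    0.90   -0.16]
  [ -0.22   -0.04    0.93]
Leontief inverse L = M⁻¹:
  [  1.2851    0.1320    0.0780]
  [  0.3135    1.1519    0.2117]
  [  0.3175    0.0808    1.1028]
Total output x = L · d:
  x_0 = 1.2851·40 + 0.1320·98 + 0.0780·8 = 64.9601
  x_1 = 0.3135·40 + 1.1519·98 + 0.2117·8 = 127.1140
  x_2 = 0.3175·40 + 0.0808·98 + 1.1028·8 = 29.4363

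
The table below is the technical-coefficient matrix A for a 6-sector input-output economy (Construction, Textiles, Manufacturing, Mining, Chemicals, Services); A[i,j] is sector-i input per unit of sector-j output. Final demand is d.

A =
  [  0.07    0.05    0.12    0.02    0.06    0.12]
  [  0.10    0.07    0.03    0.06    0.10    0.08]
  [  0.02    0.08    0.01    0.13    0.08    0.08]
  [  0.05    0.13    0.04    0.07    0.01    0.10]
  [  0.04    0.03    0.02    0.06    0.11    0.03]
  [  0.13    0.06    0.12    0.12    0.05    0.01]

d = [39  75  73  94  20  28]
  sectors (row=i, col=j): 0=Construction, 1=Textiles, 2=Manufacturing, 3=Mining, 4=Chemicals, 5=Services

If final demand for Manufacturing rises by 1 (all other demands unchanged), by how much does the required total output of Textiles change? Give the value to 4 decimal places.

Form M = I − A:
  [  0.93   -0.05   -0.12   -0.02   -0.06   -0.12]
  [ -0.10    0.93   -0.03   -0.06   -0.10   -0.08]
  [ -0.02   -0.08    0.99   -0.13   -0.08   -0.08]
  [ -0.05   -0.13   -0.04    0.93   -0.01   -0.10]
  [ -0.04   -0.03   -0.02   -0.06    0.89   -0.03]
  [ -0.13   -0.06   -0.12   -0.12   -0.05    0.99]
Leontief inverse L = M⁻¹:
  [  1.1226    0.1007    0.1653    0.0828    0.1123    0.1693]
  [  0.1529    1.1191    0.0760    0.1128    0.1515    0.1311]
  [  0.0692    0.1311    1.0474    0.1805    0.1226    0.1256]
  [  0.1050    0.1813    0.0828    1.1237    0.0559    0.1493]
  [  0.0703    0.0615    0.0447    0.0934    1.1438    0.0612]
  [  0.1813    0.1220    0.1656    0.1805    0.1033    1.0767]
Total output x = L · d:
  x_0 = 1.1226·39 + 0.1007·75 + 0.1653·73 + 0.0828·94 + 0.1123·20 + 0.1693·28 = 78.1721
  x_1 = 0.1529·39 + 1.1191·75 + 0.0760·73 + 0.1128·94 + 0.1515·20 + 0.1311·28 = 112.7450
  x_2 = 0.0692·39 + 0.1311·75 + 1.0474·73 + 0.1805·94 + 0.1226·20 + 0.1256·28 = 111.9264
  x_3 = 0.1050·39 + 0.1813·75 + 0.0828·73 + 1.1237·94 + 0.0559·20 + 0.1493·28 = 134.6576
  x_4 = 0.0703·39 + 0.0615·75 + 0.0447·73 + 0.0934·94 + 1.1438·20 + 0.0612·28 = 43.9910
  x_5 = 0.1813·39 + 0.1220·75 + 0.1656·73 + 0.1805·94 + 0.1033·20 + 1.0767·28 = 77.4916
Δx_1 = L[1,2] · Δd_2 = 0.0760 · 1 = 0.0760

0.0760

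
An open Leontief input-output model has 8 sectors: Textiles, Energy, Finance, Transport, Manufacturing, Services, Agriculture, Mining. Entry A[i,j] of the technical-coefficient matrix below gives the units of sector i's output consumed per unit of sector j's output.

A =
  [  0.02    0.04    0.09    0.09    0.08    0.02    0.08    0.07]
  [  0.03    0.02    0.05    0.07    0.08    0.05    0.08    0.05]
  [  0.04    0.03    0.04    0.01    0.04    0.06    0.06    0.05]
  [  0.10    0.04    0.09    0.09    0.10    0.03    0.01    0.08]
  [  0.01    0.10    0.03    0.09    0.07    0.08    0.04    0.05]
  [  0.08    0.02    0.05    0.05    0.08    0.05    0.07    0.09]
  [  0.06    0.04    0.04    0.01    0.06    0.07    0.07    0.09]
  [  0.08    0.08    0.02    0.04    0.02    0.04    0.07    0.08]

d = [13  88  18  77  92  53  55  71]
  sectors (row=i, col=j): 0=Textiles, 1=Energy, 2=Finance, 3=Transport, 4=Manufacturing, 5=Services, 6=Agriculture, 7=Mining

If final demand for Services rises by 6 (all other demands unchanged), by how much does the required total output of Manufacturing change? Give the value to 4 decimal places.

0.7451

Form M = I − A:
  [  0.98   -0.04   -0.09   -0.09   -0.08   -0.02   -0.08   -0.07]
  [ -0.03    0.98   -0.05   -0.07   -0.08   -0.05   -0.08   -0.05]
  [ -0.04   -0.03    0.96   -0.01   -0.04   -0.06   -0.06   -0.05]
  [ -0.10   -0.04   -0.09    0.91   -0.10   -0.03   -0.01   -0.08]
  [ -0.01   -0.10   -0.03   -0.09    0.93   -0.08   -0.04   -0.05]
  [ -0.08   -0.02   -0.05   -0.05   -0.08    0.95   -0.07   -0.09]
  [ -0.06   -0.04   -0.04   -0.01   -0.06   -0.07    0.93   -0.09]
  [ -0.08   -0.08   -0.02   -0.04   -0.02   -0.04   -0.07    0.92]
Leontief inverse L = M⁻¹:
  [  1.0681    0.0847    0.1334    0.1380    0.1367    0.0664    0.1300    0.1318]
  [  0.0728    1.0598    0.0890    0.1138    0.1317    0.0913    0.1249    0.1062]
  [  0.0714    0.0587    1.0685    0.0412    0.0777    0.0910    0.0978    0.0930]
  [  0.1500    0.0905    0.1416    1.1500    0.1646    0.0781    0.0662    0.1471]
  [  0.0580    0.1409    0.0739    0.1418    1.1297    0.1242    0.0897    0.1107]
  [  0.1271    0.0661    0.0945    0.1005    0.1370    1.0950    0.1237    0.1538]
  [  0.1018    0.0799    0.0776    0.0528    0.1097    0.1109    1.1206    0.1473]
  [  0.1218    0.1167    0.0603    0.0843    0.0710    0.0778    0.1198    1.1364]
Total output x = L · d:
  x_0 = 1.0681·13 + 0.0847·88 + 0.1334·18 + 0.1380·77 + 0.1367·92 + 0.0664·53 + 0.1300·55 + 0.1318·71 = 66.9588
  x_1 = 0.0728·13 + 1.0598·88 + 0.0890·18 + 0.1138·77 + 0.1317·92 + 0.0913·53 + 0.1249·55 + 0.1062·71 = 135.9351
  x_2 = 0.0714·13 + 0.0587·88 + 1.0685·18 + 0.0412·77 + 0.0777·92 + 0.0910·53 + 0.0978·55 + 0.0930·71 = 52.4435
  x_3 = 0.1500·13 + 0.0905·88 + 0.1416·18 + 1.1500·77 + 0.1646·92 + 0.0781·53 + 0.0662·55 + 0.1471·71 = 134.3842
  x_4 = 0.0580·13 + 0.1409·88 + 0.0739·18 + 0.1418·77 + 1.1297·92 + 0.1242·53 + 0.0897·55 + 0.1107·71 = 148.7054
  x_5 = 0.1271·13 + 0.0661·88 + 0.0945·18 + 0.1005·77 + 0.1370·92 + 1.0950·53 + 0.1237·55 + 0.1538·71 = 105.2710
  x_6 = 0.1018·13 + 0.0799·88 + 0.0776·18 + 0.0528·77 + 0.1097·92 + 0.1109·53 + 1.1206·55 + 0.1473·71 = 101.8821
  x_7 = 0.1218·13 + 0.1167·88 + 0.0603·18 + 0.0843·77 + 0.0710·92 + 0.0778·53 + 0.1198·55 + 1.1364·71 = 117.3614
Δx_4 = L[4,5] · Δd_5 = 0.1242 · 6 = 0.7451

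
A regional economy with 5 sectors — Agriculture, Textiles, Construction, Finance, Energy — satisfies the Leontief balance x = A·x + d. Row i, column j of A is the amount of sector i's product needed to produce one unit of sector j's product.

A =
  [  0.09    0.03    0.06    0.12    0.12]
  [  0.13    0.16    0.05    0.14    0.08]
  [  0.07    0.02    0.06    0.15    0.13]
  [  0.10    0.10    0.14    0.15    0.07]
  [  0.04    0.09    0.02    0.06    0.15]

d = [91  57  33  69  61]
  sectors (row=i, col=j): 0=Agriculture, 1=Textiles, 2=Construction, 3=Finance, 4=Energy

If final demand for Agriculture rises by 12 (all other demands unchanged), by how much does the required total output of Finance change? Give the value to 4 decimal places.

Form M = I − A:
  [  0.91   -0.03   -0.06   -0.12   -0.12]
  [ -0.13    0.84   -0.05   -0.14   -0.08]
  [ -0.07   -0.02    0.94   -0.15   -0.13]
  [ -0.10   -0.10   -0.14    0.85   -0.07]
  [ -0.04   -0.09   -0.02   -0.06    0.85]
Leontief inverse L = M⁻¹:
  [  1.1532    0.0913    0.1145    0.2126    0.2064]
  [  0.2276    1.2549    0.1263    0.2747    0.1922]
  [  0.1346    0.0840    1.1181    0.2456    0.2181]
  [  0.1924    0.1848    0.2175    1.2854    0.1837]
  [  0.0951    0.1522    0.0604    0.1356    1.2246]
Total output x = L · d:
  x_0 = 1.1532·91 + 0.0913·57 + 0.1145·33 + 0.2126·69 + 0.2064·61 = 141.1909
  x_1 = 0.2276·91 + 1.2549·57 + 0.1263·33 + 0.2747·69 + 0.1922·61 = 127.0847
  x_2 = 0.1346·91 + 0.0840·57 + 1.1181·33 + 0.2456·69 + 0.2181·61 = 84.1836
  x_3 = 0.1924·91 + 0.1848·57 + 0.2175·33 + 1.2854·69 + 0.1837·61 = 135.1178
  x_4 = 0.0951·91 + 0.1522·57 + 0.0604·33 + 0.1356·69 + 1.2246·61 = 103.3835
Δx_3 = L[3,0] · Δd_0 = 0.1924 · 12 = 2.3094

2.3094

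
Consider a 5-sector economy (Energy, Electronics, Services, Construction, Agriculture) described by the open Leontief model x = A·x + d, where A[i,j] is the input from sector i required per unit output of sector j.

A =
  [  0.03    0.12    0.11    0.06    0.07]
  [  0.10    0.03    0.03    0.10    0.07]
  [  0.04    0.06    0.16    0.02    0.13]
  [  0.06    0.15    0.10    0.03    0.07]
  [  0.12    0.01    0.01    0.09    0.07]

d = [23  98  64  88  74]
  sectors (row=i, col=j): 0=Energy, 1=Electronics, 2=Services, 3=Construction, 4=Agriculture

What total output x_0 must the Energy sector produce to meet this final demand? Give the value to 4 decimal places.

68.1992

Form M = I − A:
  [  0.97   -0.12   -0.11   -0.06   -0.07]
  [ -0.10    0.97   -0.03   -0.10   -0.07]
  [ -0.04   -0.06    0.84   -0.02   -0.13]
  [ -0.06   -0.15   -0.10    0.97   -0.07]
  [ -0.12   -0.01   -0.01   -0.09    0.93]
Leontief inverse L = M⁻¹:
  [  1.0751    0.1592    0.1596    0.0976    0.1226]
  [  0.1355    1.0736    0.0730    0.1309    0.1111]
  [  0.0869    0.0967    1.2144    0.0578    0.1879]
  [  0.1073    0.1896    0.1499    1.0717    0.1240]
  [  0.1515    0.0515    0.0489    0.1183    1.1063]
Total output x = L · d:
  x_0 = 1.0751·23 + 0.1592·98 + 0.1596·64 + 0.0976·88 + 0.1226·74 = 68.1992
  x_1 = 0.1355·23 + 1.0736·98 + 0.0730·64 + 0.1309·88 + 0.1111·74 = 132.7359
  x_2 = 0.0869·23 + 0.0967·98 + 1.2144·64 + 0.0578·88 + 0.1879·74 = 108.1985
  x_3 = 0.1073·23 + 0.1896·98 + 0.1499·64 + 1.0717·88 + 0.1240·74 = 134.1216
  x_4 = 0.1515·23 + 0.0515·98 + 0.0489·64 + 0.1183·88 + 1.1063·74 = 103.9400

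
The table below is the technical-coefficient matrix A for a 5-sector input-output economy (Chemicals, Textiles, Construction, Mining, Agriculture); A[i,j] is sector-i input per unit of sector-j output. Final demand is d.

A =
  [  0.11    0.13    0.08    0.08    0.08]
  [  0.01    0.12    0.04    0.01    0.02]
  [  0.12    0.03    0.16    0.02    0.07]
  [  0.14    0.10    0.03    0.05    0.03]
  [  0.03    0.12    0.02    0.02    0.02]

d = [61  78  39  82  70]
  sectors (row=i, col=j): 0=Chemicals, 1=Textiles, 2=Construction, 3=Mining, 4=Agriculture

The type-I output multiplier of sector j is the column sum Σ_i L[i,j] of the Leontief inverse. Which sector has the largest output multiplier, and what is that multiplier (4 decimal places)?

Textiles (1.7477)

Form M = I − A:
  [  0.89   -0.13   -0.08   -0.08   -0.08]
  [ -0.01    0.88   -0.04   -0.01   -0.02]
  [ -0.12   -0.03    0.84   -0.02   -0.07]
  [ -0.14   -0.10   -0.03    0.95   -0.03]
  [ -0.03   -0.12   -0.02   -0.02    0.98]
Leontief inverse L = M⁻¹:
  [  1.1633    0.2033    0.1269    0.1051    0.1114]
  [  0.0243    1.1479    0.0583    0.0160    0.0301]
  [  0.1752    0.0865    1.2153    0.0434    0.1042]
  [  0.1810    0.1583    0.0644    1.0721    0.0554]
  [  0.0459    0.1518    0.0371    0.0279    1.0308]
Total output x = L · d:
  x_0 = 1.1633·61 + 0.2033·78 + 0.1269·39 + 0.1051·82 + 0.1114·70 = 108.1829
  x_1 = 0.0243·61 + 1.1479·78 + 0.0583·39 + 0.0160·82 + 0.0301·70 = 96.7006
  x_2 = 0.1752·61 + 0.0865·78 + 1.2153·39 + 0.0434·82 + 0.1042·70 = 75.6829
  x_3 = 0.1810·61 + 0.1583·78 + 0.0644·39 + 1.0721·82 + 0.0554·70 = 117.6863
  x_4 = 0.0459·61 + 0.1518·78 + 0.0371·39 + 0.0279·82 + 1.0308·70 = 90.5275
Output multipliers (column sums of L):
  Chemicals: 1.5896
  Textiles: 1.7477
  Construction: 1.5020
  Mining: 1.2645
  Agriculture: 1.3318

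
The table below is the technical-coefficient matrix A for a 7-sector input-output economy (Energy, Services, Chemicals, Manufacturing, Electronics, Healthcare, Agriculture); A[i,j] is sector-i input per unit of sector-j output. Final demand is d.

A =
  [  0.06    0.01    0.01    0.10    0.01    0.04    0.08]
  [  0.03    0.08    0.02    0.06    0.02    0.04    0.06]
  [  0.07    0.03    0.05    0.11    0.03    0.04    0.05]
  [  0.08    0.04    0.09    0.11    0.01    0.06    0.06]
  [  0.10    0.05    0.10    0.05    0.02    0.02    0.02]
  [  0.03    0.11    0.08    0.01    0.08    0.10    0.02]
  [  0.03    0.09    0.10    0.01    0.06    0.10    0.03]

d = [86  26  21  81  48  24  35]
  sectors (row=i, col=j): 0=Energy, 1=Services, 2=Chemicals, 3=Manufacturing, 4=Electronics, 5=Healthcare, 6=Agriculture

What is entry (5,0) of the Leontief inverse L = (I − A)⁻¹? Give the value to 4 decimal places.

Form M = I − A:
  [  0.94   -0.01   -0.01   -0.10   -0.01   -0.04   -0.08]
  [ -0.03    0.92   -0.02   -0.06   -0.02   -0.04   -0.06]
  [ -0.07   -0.03    0.95   -0.11   -0.03   -0.04   -0.05]
  [ -0.08   -0.04   -0.09    0.89   -0.01   -0.06   -0.06]
  [ -0.10   -0.05   -0.10   -0.05    0.98   -0.02   -0.02]
  [ -0.03   -0.11   -0.08   -0.01   -0.08    0.90   -0.02]
  [ -0.03   -0.09   -0.10   -0.01   -0.06   -0.10    0.97]
Leontief inverse L = M⁻¹:
  [  1.0884    0.0396    0.0451    0.1341    0.0271    0.0733    0.1049]
  [  0.0559    1.1118    0.0513    0.0914    0.0366    0.0704    0.0839]
  [  0.1066    0.0632    1.0899    0.1554    0.0485    0.0764    0.0811]
  [  0.1216    0.0801    0.1357    1.1636    0.0333    0.1041    0.0968]
  [  0.1337    0.0771    0.1307    0.0957    1.0355    0.0502    0.0508]
  [  0.0673    0.1535    0.1209    0.0520    0.1040    1.1376    0.0501]
  [  0.0663    0.1323    0.1405    0.0519    0.0844    0.1381    1.0596]
Total output x = L · d:
  x_0 = 1.0884·86 + 0.0396·26 + 0.0451·21 + 0.1341·81 + 0.0271·48 + 0.0733·24 + 0.1049·35 = 113.1713
  x_1 = 0.0559·86 + 1.1118·26 + 0.0513·21 + 0.0914·81 + 0.0366·48 + 0.0704·24 + 0.0839·35 = 48.5764
  x_2 = 0.1066·86 + 0.0632·26 + 1.0899·21 + 0.1554·81 + 0.0485·48 + 0.0764·24 + 0.0811·35 = 53.2887
  x_3 = 0.1216·86 + 0.0801·26 + 0.1357·21 + 1.1636·81 + 0.0333·48 + 0.1041·24 + 0.0968·35 = 117.1230
  x_4 = 0.1337·86 + 0.0771·26 + 0.1307·21 + 0.0957·81 + 1.0355·48 + 0.0502·24 + 0.0508·35 = 76.6914
  x_5 = 0.0673·86 + 0.1535·26 + 0.1209·21 + 0.0520·81 + 0.1040·48 + 1.1376·24 + 0.0501·35 = 50.5813
  x_6 = 0.0663·86 + 0.1323·26 + 0.1405·21 + 0.0519·81 + 0.0844·48 + 0.1381·24 + 1.0596·35 = 60.7492

L[5,0] = 0.0673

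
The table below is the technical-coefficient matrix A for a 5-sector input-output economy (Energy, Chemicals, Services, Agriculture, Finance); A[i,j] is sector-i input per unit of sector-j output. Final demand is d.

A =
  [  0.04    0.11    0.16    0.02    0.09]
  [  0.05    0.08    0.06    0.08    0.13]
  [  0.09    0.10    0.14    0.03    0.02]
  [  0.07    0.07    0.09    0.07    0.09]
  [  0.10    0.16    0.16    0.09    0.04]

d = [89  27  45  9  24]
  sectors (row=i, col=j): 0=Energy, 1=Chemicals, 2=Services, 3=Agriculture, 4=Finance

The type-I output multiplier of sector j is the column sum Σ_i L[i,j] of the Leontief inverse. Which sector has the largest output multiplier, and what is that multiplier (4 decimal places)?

Services (2.0562)

Form M = I − A:
  [  0.96   -0.11   -0.16   -0.02   -0.09]
  [ -0.05    0.92   -0.06   -0.08   -0.13]
  [ -0.09   -0.10    0.86   -0.03   -0.02]
  [ -0.07   -0.07   -0.09    0.93   -0.09]
  [ -0.10   -0.16   -0.16   -0.09    0.96]
Leontief inverse L = M⁻¹:
  [  1.0936    0.1865    0.2487    0.0610    0.1387]
  [  0.1018    1.1559    0.1462    0.1238    0.1807]
  [  0.1342    0.1647    1.2181    0.0628    0.0662]
  [  0.1189    0.1414    0.1737    1.1089    0.1379]
  [  0.1644    0.2528    0.2696    0.1414    1.1102]
Total output x = L · d:
  x_0 = 1.0936·89 + 0.1865·27 + 0.2487·45 + 0.0610·9 + 0.1387·24 = 117.4333
  x_1 = 0.1018·89 + 1.1559·27 + 0.1462·45 + 0.1238·9 + 0.1807·24 = 52.2928
  x_2 = 0.1342·89 + 0.1647·27 + 1.2181·45 + 0.0628·9 + 0.0662·24 = 73.3645
  x_3 = 0.1189·89 + 0.1414·27 + 0.1737·45 + 1.1089·9 + 0.1379·24 = 35.5043
  x_4 = 0.1644·89 + 0.2528·27 + 0.2696·45 + 0.1414·9 + 1.1102·24 = 61.5041
Output multipliers (column sums of L):
  Energy: 1.6129
  Chemicals: 1.9014
  Services: 2.0562
  Agriculture: 1.4979
  Finance: 1.6336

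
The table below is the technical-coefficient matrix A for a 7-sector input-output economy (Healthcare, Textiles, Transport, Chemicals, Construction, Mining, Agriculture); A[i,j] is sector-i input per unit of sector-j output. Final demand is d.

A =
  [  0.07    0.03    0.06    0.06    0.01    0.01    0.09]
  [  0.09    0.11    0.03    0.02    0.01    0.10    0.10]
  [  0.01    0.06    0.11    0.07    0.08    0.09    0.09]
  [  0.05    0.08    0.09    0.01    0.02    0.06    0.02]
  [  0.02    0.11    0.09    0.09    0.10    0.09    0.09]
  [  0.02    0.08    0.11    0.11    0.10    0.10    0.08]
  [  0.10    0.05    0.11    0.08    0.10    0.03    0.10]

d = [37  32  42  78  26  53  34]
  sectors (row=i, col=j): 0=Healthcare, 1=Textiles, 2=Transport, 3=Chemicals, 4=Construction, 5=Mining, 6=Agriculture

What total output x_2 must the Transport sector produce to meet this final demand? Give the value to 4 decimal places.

Form M = I − A:
  [  0.93   -0.03   -0.06   -0.06   -0.01   -0.01   -0.09]
  [ -0.09    0.89   -0.03   -0.02   -0.01   -0.10   -0.10]
  [ -0.01   -0.06    0.89   -0.07   -0.08   -0.09   -0.09]
  [ -0.05   -0.08   -0.09    0.99   -0.02   -0.06   -0.02]
  [ -0.02   -0.11   -0.09   -0.09    0.90   -0.09   -0.09]
  [ -0.02   -0.08   -0.11   -0.11   -0.10    0.90   -0.08]
  [ -0.10   -0.05   -0.11   -0.08   -0.10   -0.03    0.90]
Leontief inverse L = M⁻¹:
  [  1.1059    0.0717    0.1148    0.0975    0.0464    0.0476    0.1411]
  [  0.1429    1.1747    0.1052    0.0777    0.0632    0.1601    0.1776]
  [  0.0594    0.1388    1.2035    0.1378    0.1501    0.1665    0.1746]
  [  0.0823    0.1283    0.1449    1.0514    0.0590    0.1082    0.0759]
  [  0.0796    0.2021    0.1926    0.1642    1.1755    0.1773    0.1866]
  [  0.0774    0.1727    0.2165    0.1860    0.1778    1.1889    0.1762]
  [  0.1568    0.1298    0.2072    0.1499    0.1688    0.1035    1.1913]
Total output x = L · d:
  x_0 = 1.1059·37 + 0.0717·32 + 0.1148·42 + 0.0975·78 + 0.0464·26 + 0.0476·53 + 0.1411·34 = 64.1669
  x_1 = 0.1429·37 + 1.1747·32 + 0.1052·42 + 0.0777·78 + 0.0632·26 + 0.1601·53 + 0.1776·34 = 69.5227
  x_2 = 0.0594·37 + 0.1388·32 + 1.2035·42 + 0.1378·78 + 0.1501·26 + 0.1665·53 + 0.1746·34 = 86.5954
  x_3 = 0.0823·37 + 0.1283·32 + 0.1449·42 + 1.0514·78 + 0.0590·26 + 0.1082·53 + 0.0759·34 = 105.0984
  x_4 = 0.0796·37 + 0.2021·32 + 0.1926·42 + 0.1642·78 + 1.1755·26 + 0.1773·53 + 0.1866·34 = 76.6156
  x_5 = 0.0774·37 + 0.1727·32 + 0.2165·42 + 0.1860·78 + 0.1778·26 + 1.1889·53 + 0.1762·34 = 105.6126
  x_6 = 0.1568·37 + 0.1298·32 + 0.2072·42 + 0.1499·78 + 0.1688·26 + 0.1035·53 + 1.1913·34 = 80.7290

86.5954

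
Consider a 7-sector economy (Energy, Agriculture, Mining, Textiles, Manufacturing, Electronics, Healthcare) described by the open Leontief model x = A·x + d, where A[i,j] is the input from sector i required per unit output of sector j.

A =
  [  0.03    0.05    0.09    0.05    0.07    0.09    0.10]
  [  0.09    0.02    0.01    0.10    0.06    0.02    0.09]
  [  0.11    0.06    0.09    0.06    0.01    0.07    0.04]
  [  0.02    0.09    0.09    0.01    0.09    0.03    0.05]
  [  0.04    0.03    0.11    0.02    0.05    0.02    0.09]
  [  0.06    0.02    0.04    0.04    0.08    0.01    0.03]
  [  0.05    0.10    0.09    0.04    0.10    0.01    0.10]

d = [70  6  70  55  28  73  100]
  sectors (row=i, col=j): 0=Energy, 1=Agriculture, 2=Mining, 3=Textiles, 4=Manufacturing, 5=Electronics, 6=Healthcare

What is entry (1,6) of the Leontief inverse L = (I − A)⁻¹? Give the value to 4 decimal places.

L[1,6] = 0.1420

Form M = I − A:
  [  0.97   -0.05   -0.09   -0.05   -0.07   -0.09   -0.10]
  [ -0.09    0.98   -0.01   -0.10   -0.06   -0.02   -0.09]
  [ -0.11   -0.06    0.91   -0.06   -0.01   -0.07   -0.04]
  [ -0.02   -0.09   -0.09    0.99   -0.09   -0.03   -0.05]
  [ -0.04   -0.03   -0.11   -0.02    0.95   -0.02   -0.09]
  [ -0.06   -0.02   -0.04   -0.04   -0.08    0.99   -0.03]
  [ -0.05   -0.10   -0.09   -0.04   -0.10   -0.01    0.90]
Leontief inverse L = M⁻¹:
  [  1.0791    0.0945    0.1517    0.0868    0.1217    0.1174    0.1570]
  [  0.1230    1.0610    0.0654    0.1271    0.1075    0.0447    0.1420]
  [  0.1546    0.1001    1.1454    0.0964    0.0572    0.1021    0.0926]
  [  0.0621    0.1223    0.1380    1.0426    0.1273    0.0530    0.0977]
  [  0.0800    0.0665    0.1604    0.0497    1.0872    0.0448    0.1356]
  [  0.0862    0.0460    0.0800    0.0603    0.1095    1.0292    0.0663]
  [  0.1017    0.1465    0.1551    0.0811    0.1521    0.0405    1.1650]
Total output x = L · d:
  x_0 = 1.0791·70 + 0.0945·6 + 0.1517·70 + 0.0868·55 + 0.1217·28 + 0.1174·73 + 0.1570·100 = 119.1735
  x_1 = 0.1230·70 + 1.0610·6 + 0.0654·70 + 0.1271·55 + 0.1075·28 + 0.0447·73 + 0.1420·100 = 47.0136
  x_2 = 0.1546·70 + 0.1001·6 + 1.1454·70 + 0.0964·55 + 0.0572·28 + 0.1021·73 + 0.0926·100 = 115.2136
  x_3 = 0.0621·70 + 0.1223·6 + 0.1380·70 + 1.0426·55 + 0.1273·28 + 0.0530·73 + 0.0977·100 = 89.2807
  x_4 = 0.0800·70 + 0.0665·6 + 0.1604·70 + 0.0497·55 + 1.0872·28 + 0.0448·73 + 0.1356·100 = 67.2317
  x_5 = 0.0862·70 + 0.0460·6 + 0.0800·70 + 0.0603·55 + 0.1095·28 + 1.0292·73 + 0.0663·100 = 100.0604
  x_6 = 0.1017·70 + 0.1465·6 + 0.1551·70 + 0.0811·55 + 0.1521·28 + 0.0405·73 + 1.1650·100 = 147.0270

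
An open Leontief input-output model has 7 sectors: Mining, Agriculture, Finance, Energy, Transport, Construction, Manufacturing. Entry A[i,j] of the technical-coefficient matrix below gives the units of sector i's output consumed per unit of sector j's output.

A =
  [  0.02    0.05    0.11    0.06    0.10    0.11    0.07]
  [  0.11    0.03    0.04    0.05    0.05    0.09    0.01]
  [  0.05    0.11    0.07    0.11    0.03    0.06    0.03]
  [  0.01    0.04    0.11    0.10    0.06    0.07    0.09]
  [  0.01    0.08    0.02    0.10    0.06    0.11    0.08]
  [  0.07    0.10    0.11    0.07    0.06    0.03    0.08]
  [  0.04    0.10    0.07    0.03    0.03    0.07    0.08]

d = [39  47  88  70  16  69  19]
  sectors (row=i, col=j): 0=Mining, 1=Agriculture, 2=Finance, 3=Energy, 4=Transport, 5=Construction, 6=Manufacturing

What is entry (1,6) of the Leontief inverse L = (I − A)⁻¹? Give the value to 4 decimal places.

L[1,6] = 0.0568

Form M = I − A:
  [  0.98   -0.05   -0.11   -0.06   -0.10   -0.11   -0.07]
  [ -0.11    0.97   -0.04   -0.05   -0.05   -0.09   -0.01]
  [ -0.05   -0.11    0.93   -0.11   -0.03   -0.06   -0.03]
  [ -0.01   -0.04   -0.11    0.90   -0.06   -0.07   -0.09]
  [ -0.01   -0.08   -0.02   -0.10    0.94   -0.11   -0.08]
  [ -0.07   -0.10   -0.11   -0.07   -0.06    0.97   -0.08]
  [ -0.04   -0.10   -0.07   -0.03   -0.03   -0.07    0.92]
Leontief inverse L = M⁻¹:
  [  1.0648    0.1254    0.1816    0.1351    0.1500    0.1798    0.1302]
  [  0.1412    1.0823    0.0991    0.1052    0.0935    0.1449    0.0568]
  [  0.0915    0.1681    1.1363    0.1751    0.0766    0.1234    0.0804]
  [  0.0497    0.1083    0.1778    1.1690    0.1045    0.1334    0.1458]
  [  0.0509    0.1417    0.0855    0.1623    1.1051    0.1710    0.1350]
  [  0.1152    0.1692    0.1808    0.1419    0.1109    1.1035    0.1360]
  [  0.0807    0.1569    0.1275    0.0848    0.0704    0.1268    1.1244]
Total output x = L · d:
  x_0 = 1.0648·39 + 0.1254·47 + 0.1816·88 + 0.1351·70 + 0.1500·16 + 0.1798·69 + 0.1302·19 = 90.1408
  x_1 = 0.1412·39 + 1.0823·47 + 0.0991·88 + 0.1052·70 + 0.0935·16 + 0.1449·69 + 0.0568·19 = 85.0325
  x_2 = 0.0915·39 + 0.1681·47 + 1.1363·88 + 0.1751·70 + 0.0766·16 + 0.1234·69 + 0.0804·19 = 134.9893
  x_3 = 0.0497·39 + 0.1083·47 + 0.1778·88 + 1.1690·70 + 0.1045·16 + 0.1334·69 + 0.1458·19 = 118.1595
  x_4 = 0.0509·39 + 0.1417·47 + 0.0855·88 + 0.1623·70 + 1.1051·16 + 0.1710·69 + 0.1350·19 = 59.5740
  x_5 = 0.1152·39 + 0.1692·47 + 0.1808·88 + 0.1419·70 + 0.1109·16 + 1.1035·69 + 0.1360·19 = 118.7845
  x_6 = 0.0807·39 + 0.1569·47 + 0.1275·88 + 0.0848·70 + 0.0704·16 + 0.1268·69 + 1.1244·19 = 58.9185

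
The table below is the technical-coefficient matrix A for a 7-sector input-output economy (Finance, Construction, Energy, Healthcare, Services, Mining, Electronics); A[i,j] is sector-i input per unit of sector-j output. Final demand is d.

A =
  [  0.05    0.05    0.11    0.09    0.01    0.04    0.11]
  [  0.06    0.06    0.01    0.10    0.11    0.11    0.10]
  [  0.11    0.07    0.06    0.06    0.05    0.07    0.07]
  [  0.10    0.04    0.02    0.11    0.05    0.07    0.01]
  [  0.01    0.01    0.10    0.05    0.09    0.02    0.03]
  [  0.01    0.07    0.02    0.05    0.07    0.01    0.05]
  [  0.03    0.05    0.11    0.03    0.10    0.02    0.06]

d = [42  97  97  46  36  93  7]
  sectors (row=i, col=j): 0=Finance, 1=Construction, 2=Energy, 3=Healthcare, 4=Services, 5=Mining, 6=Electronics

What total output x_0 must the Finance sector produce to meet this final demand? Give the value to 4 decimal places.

Form M = I − A:
  [  0.95   -0.05   -0.11   -0.09   -0.01   -0.04   -0.11]
  [ -0.06    0.94   -0.01   -0.10   -0.11   -0.11   -0.10]
  [ -0.11   -0.07    0.94   -0.06   -0.05   -0.07   -0.07]
  [ -0.10   -0.04   -0.02    0.89   -0.05   -0.07   -0.01]
  [ -0.01   -0.01   -0.10   -0.05    0.91   -0.02   -0.03]
  [ -0.01   -0.07   -0.02   -0.05   -0.07    0.99   -0.05]
  [ -0.03   -0.05   -0.11   -0.03   -0.10   -0.02    0.94]
Leontief inverse L = M⁻¹:
  [  1.0987    0.0916    0.1596    0.1456    0.0635    0.0806    0.1581]
  [  0.1025    1.1020    0.0664    0.1619    0.1748    0.1493    0.1494]
  [  0.1548    0.1122    1.1137    0.1196    0.1051    0.1105    0.1235]
  [  0.1373    0.0724    0.0591    1.1621    0.0906    0.1028    0.0489]
  [  0.0408    0.0341    0.1343    0.0847    1.1253    0.0448    0.0576]
  [  0.0347    0.0914    0.0492    0.0838    0.1068    1.0348    0.0768]
  [  0.0681    0.0826    0.1562    0.0751    0.1485    0.0535    1.1006]
Total output x = L · d:
  x_0 = 1.0987·42 + 0.0916·97 + 0.1596·97 + 0.1456·46 + 0.0635·36 + 0.0806·93 + 0.1581·7 = 88.1034
  x_1 = 0.1025·42 + 1.1020·97 + 0.0664·97 + 0.1619·46 + 0.1748·36 + 0.1493·93 + 0.1494·7 = 146.3128
  x_2 = 0.1548·42 + 0.1122·97 + 1.1137·97 + 0.1196·46 + 0.1051·36 + 0.1105·93 + 0.1235·7 = 145.8379
  x_3 = 0.1373·42 + 0.0724·97 + 0.0591·97 + 1.1621·46 + 0.0906·36 + 0.1028·93 + 0.0489·7 = 85.1410
  x_4 = 0.0408·42 + 0.0341·97 + 0.1343·97 + 0.0847·46 + 1.1253·36 + 0.0448·93 + 0.0576·7 = 67.0343
  x_5 = 0.0347·42 + 0.0914·97 + 0.0492·97 + 0.0838·46 + 0.1068·36 + 1.0348·93 + 0.0768·7 = 119.5597
  x_6 = 0.0681·42 + 0.0826·97 + 0.1562·97 + 0.0751·46 + 0.1485·36 + 0.0535·93 + 1.1006·7 = 47.4997

88.1034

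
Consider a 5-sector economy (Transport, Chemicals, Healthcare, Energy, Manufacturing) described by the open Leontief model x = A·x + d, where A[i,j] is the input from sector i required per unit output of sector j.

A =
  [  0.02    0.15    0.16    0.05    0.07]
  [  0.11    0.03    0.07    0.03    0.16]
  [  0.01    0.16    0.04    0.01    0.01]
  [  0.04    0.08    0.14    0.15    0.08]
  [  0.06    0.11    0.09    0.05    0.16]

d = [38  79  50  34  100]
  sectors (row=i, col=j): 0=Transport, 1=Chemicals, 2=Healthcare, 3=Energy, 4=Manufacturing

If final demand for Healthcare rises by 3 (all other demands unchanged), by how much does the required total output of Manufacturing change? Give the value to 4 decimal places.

0.4821

Form M = I − A:
  [  0.98   -0.15   -0.16   -0.05   -0.07]
  [ -0.11    0.97   -0.07   -0.03   -0.16]
  [ -0.01   -0.16    0.96   -0.01   -0.01]
  [ -0.04   -0.08   -0.14    0.85   -0.08]
  [ -0.06   -0.11   -0.09   -0.05    0.84]
Leontief inverse L = M⁻¹:
  [  1.0595    0.2224    0.2178    0.0810    0.1410]
  [  0.1422    1.1065    0.1351    0.0625    0.2302]
  [  0.0366    0.1904    1.0704    0.0247    0.0544]
  [  0.0790    0.1639    0.2144    1.1985    0.1545]
  [  0.1029    0.1909    0.1607    0.0880    1.2457]
Total output x = L · d:
  x_0 = 1.0595·38 + 0.2224·79 + 0.2178·50 + 0.0810·34 + 0.1410·100 = 85.5810
  x_1 = 0.1422·38 + 1.1065·79 + 0.1351·50 + 0.0625·34 + 0.2302·100 = 124.7126
  x_2 = 0.0366·38 + 0.1904·79 + 1.0704·50 + 0.0247·34 + 0.0544·100 = 76.2338
  x_3 = 0.0790·38 + 0.1639·79 + 0.2144·50 + 1.1985·34 + 0.1545·100 = 82.8711
  x_4 = 0.1029·38 + 0.1909·79 + 0.1607·50 + 0.0880·34 + 1.2457·100 = 154.5927
Δx_4 = L[4,2] · Δd_2 = 0.1607 · 3 = 0.4821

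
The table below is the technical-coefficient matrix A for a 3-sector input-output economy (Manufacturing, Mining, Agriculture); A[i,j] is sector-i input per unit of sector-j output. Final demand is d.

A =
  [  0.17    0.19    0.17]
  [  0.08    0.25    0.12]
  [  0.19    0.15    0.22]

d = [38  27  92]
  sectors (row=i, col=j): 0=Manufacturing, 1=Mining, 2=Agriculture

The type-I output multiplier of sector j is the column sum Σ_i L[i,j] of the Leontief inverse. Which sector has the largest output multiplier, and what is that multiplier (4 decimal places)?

Mining (2.2174)

Form M = I − A:
  [  0.83   -0.19   -0.17]
  [ -0.08    0.75   -0.12]
  [ -0.19   -0.15    0.78]
Leontief inverse L = M⁻¹:
  [  1.3243    0.4057    0.3510]
  [  0.1990    1.4366    0.2644]
  [  0.3608    0.3751    1.4184]
Total output x = L · d:
  x_0 = 1.3243·38 + 0.4057·27 + 0.3510·92 = 93.5720
  x_1 = 0.1990·38 + 1.4366·27 + 0.2644·92 = 70.6743
  x_2 = 0.3608·38 + 0.3751·27 + 1.4184·92 = 154.3331
Output multipliers (column sums of L):
  Manufacturing: 1.8841
  Mining: 2.2174
  Agriculture: 2.0338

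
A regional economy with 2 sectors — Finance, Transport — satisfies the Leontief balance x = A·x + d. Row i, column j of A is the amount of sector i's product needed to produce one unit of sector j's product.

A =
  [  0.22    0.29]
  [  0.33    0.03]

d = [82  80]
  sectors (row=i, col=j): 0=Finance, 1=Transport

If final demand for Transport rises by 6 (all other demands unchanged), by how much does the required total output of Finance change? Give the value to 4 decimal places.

2.6328

Form M = I − A:
  [  0.78   -0.29]
  [ -0.33    0.97]
Leontief inverse L = M⁻¹:
  [  1.4677    0.4388]
  [  0.4993    1.1802]
Total output x = L · d:
  x_0 = 1.4677·82 + 0.4388·80 = 155.4547
  x_1 = 0.4993·82 + 1.1802·80 = 135.3609
Δx_0 = L[0,1] · Δd_1 = 0.4388 · 6 = 2.6328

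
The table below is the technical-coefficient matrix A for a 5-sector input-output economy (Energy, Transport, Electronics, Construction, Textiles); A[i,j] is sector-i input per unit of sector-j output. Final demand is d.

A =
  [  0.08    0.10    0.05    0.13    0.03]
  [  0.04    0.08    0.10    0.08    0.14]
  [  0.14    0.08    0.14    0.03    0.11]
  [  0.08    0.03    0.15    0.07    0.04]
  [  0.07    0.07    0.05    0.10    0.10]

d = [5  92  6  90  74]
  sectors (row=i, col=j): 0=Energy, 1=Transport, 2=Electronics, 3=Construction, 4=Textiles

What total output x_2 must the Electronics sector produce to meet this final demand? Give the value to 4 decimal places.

44.6685

Form M = I − A:
  [  0.92   -0.10   -0.05   -0.13   -0.03]
  [ -0.04    0.92   -0.10   -0.08   -0.14]
  [ -0.14   -0.08    0.86   -0.03   -0.11]
  [ -0.08   -0.03   -0.15    0.93   -0.04]
  [ -0.07   -0.07   -0.05   -0.10    0.90]
Leontief inverse L = M⁻¹:
  [  1.1339    0.1460    0.1198    0.1839    0.0833]
  [  0.1038    1.1337    0.1743    0.1399    0.2073]
  [  0.2150    0.1468    1.2208    0.1018    0.1837]
  [  0.1409    0.0778    0.2178    1.1187    0.0931]
  [  0.1239    0.1163    0.1149    0.1551    1.1543]
Total output x = L · d:
  x_0 = 1.1339·5 + 0.1460·92 + 0.1198·6 + 0.1839·90 + 0.0833·74 = 42.5356
  x_1 = 0.1038·5 + 1.1337·92 + 0.1743·6 + 0.1399·90 + 0.2073·74 = 133.8072
  x_2 = 0.2150·5 + 0.1468·92 + 1.2208·6 + 0.1018·90 + 0.1837·74 = 44.6685
  x_3 = 0.1409·5 + 0.0778·92 + 0.2178·6 + 1.1187·90 + 0.0931·74 = 116.7451
  x_4 = 0.1239·5 + 0.1163·92 + 0.1149·6 + 0.1551·90 + 1.1543·74 = 111.3910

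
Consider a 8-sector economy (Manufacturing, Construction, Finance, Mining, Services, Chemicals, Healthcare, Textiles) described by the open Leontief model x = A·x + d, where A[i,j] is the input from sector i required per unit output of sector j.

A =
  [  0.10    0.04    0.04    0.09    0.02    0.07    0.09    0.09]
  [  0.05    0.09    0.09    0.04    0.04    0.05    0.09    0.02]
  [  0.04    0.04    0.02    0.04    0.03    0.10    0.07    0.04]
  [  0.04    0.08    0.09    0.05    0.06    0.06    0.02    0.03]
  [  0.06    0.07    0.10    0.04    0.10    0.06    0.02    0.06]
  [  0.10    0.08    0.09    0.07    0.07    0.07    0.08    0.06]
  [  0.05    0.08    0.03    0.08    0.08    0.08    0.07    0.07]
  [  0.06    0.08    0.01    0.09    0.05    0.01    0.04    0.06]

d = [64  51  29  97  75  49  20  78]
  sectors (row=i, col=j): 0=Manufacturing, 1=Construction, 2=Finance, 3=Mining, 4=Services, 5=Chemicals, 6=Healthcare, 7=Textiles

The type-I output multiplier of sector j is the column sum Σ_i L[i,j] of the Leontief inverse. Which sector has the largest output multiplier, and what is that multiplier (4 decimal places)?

Form M = I − A:
  [  0.90   -0.04   -0.04   -0.09   -0.02   -0.07   -0.09   -0.09]
  [ -0.05    0.91   -0.09   -0.04   -0.04   -0.05   -0.09   -0.02]
  [ -0.04   -0.04    0.98   -0.04   -0.03   -0.10   -0.07   -0.04]
  [ -0.04   -0.08   -0.09    0.95   -0.06   -0.06   -0.02   -0.03]
  [ -0.06   -0.07   -0.10   -0.04    0.90   -0.06   -0.02   -0.06]
  [ -0.10   -0.08   -0.09   -0.07   -0.07    0.93   -0.08   -0.06]
  [ -0.05   -0.08   -0.03   -0.08   -0.08   -0.08    0.93   -0.07]
  [ -0.06   -0.08   -0.01   -0.09   -0.05   -0.01   -0.04    0.94]
Leontief inverse L = M⁻¹:
  [  1.1676    0.1142    0.0994    0.1599    0.0775    0.1349    0.1546    0.1486]
  [  0.1059    1.1541    0.1438    0.0957    0.0905    0.1111    0.1492    0.0679]
  [  0.0901    0.0950    1.0666    0.0892    0.0743    0.1482    0.1180    0.0819]
  [  0.0912    0.1376    0.1414    1.0987    0.1053    0.1141    0.0716    0.0721]
  [  0.1216    0.1375    0.1593    0.0990    1.1546    0.1226    0.0794    0.1119]
  [  0.1763    0.1636    0.1609    0.1456    0.1363    1.1475    0.1552    0.1254]
  [  0.1163    0.1564    0.0962    0.1456    0.1414    0.1448    1.1329    0.1258]
  [  0.1065    0.1354    0.0577    0.1375    0.0924    0.0555    0.0848    1.0995]
Total output x = L · d:
  x_0 = 1.1676·64 + 0.1142·51 + 0.0994·29 + 0.1599·97 + 0.0775·75 + 0.1349·49 + 0.1546·20 + 0.1486·78 = 126.0602
  x_1 = 0.1059·64 + 1.1541·51 + 0.1438·29 + 0.0957·97 + 0.0905·75 + 0.1111·49 + 0.1492·20 + 0.0679·78 = 99.5962
  x_2 = 0.0901·64 + 0.0950·51 + 1.0666·29 + 0.0892·97 + 0.0743·75 + 0.1482·49 + 0.1180·20 + 0.0819·78 = 71.7668
  x_3 = 0.0912·64 + 0.1376·51 + 0.1414·29 + 1.0987·97 + 0.1053·75 + 0.1141·49 + 0.0716·20 + 0.0721·78 = 144.0794
  x_4 = 0.1216·64 + 0.1375·51 + 0.1593·29 + 0.0990·97 + 1.1546·75 + 0.1226·49 + 0.0794·20 + 0.1119·78 = 131.9341
  x_5 = 0.1763·64 + 0.1636·51 + 0.1609·29 + 0.1456·97 + 0.1363·75 + 1.1475·49 + 0.1552·20 + 0.1254·78 = 117.7472
  x_6 = 0.1163·64 + 0.1564·51 + 0.0962·29 + 0.1456·97 + 0.1414·75 + 0.1448·49 + 1.1329·20 + 0.1258·78 = 82.5091
  x_7 = 0.1065·64 + 0.1354·51 + 0.0577·29 + 0.1375·97 + 0.0924·75 + 0.0555·49 + 0.0848·20 + 1.0995·78 = 125.8411
Output multipliers (column sums of L):
  Manufacturing: 1.9756
  Construction: 2.0938
  Finance: 1.9254
  Mining: 1.9712
  Services: 1.8723
  Chemicals: 1.9786
  Healthcare: 1.9457
  Textiles: 1.8331

Construction (2.0938)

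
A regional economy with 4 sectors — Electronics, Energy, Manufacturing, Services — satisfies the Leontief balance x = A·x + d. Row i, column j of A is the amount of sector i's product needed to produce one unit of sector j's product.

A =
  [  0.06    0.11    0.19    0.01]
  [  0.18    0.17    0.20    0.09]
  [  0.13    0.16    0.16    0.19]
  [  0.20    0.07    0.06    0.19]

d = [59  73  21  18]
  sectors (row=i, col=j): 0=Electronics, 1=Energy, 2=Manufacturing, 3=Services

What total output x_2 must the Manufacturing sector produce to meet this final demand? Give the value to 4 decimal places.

79.7270

Form M = I − A:
  [  0.94   -0.11   -0.19   -0.01]
  [ -0.18    0.83   -0.20   -0.09]
  [ -0.13   -0.16    0.84   -0.19]
  [ -0.20   -0.07   -0.06    0.81]
Leontief inverse L = M⁻¹:
  [  1.1783    0.2296    0.3296    0.1174]
  [  0.3733    1.3580    0.4260    0.2554]
  [  0.3321    0.3392    1.3724    0.3637]
  [  0.3478    0.1992    0.2198    1.3126]
Total output x = L · d:
  x_0 = 1.1783·59 + 0.2296·73 + 0.3296·21 + 0.1174·18 = 95.3170
  x_1 = 0.3733·59 + 1.3580·73 + 0.4260·21 + 0.2554·18 = 134.6985
  x_2 = 0.3321·59 + 0.3392·73 + 1.3724·21 + 0.3637·18 = 79.7270
  x_3 = 0.3478·59 + 0.1992·73 + 0.2198·21 + 1.3126·18 = 63.3036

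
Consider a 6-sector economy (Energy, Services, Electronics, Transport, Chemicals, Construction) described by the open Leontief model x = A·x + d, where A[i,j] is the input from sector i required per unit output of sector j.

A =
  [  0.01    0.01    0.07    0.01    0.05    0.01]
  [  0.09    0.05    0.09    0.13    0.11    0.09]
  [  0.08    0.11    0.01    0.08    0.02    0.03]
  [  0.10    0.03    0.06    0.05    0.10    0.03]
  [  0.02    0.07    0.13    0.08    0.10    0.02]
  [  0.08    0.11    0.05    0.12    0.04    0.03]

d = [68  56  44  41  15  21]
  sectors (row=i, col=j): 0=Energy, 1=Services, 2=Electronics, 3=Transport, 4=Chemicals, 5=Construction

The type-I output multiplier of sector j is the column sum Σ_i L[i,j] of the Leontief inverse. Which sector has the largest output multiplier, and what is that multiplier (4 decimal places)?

Transport (1.7385)

Form M = I − A:
  [  0.99   -0.01   -0.07   -0.01   -0.05   -0.01]
  [ -0.09    0.95   -0.09   -0.13   -0.11   -0.09]
  [ -0.08   -0.11    0.99   -0.08   -0.02   -0.03]
  [ -0.10   -0.03   -0.06    0.95   -0.10   -0.03]
  [ -0.02   -0.07   -0.13   -0.08    0.90   -0.02]
  [ -0.08   -0.11   -0.05   -0.12   -0.04    0.97]
Leontief inverse L = M⁻¹:
  [  1.0256    0.0288    0.0866    0.0299    0.0666    0.0182]
  [  0.1454    1.1043    0.1512    0.1949    0.1733    0.1182]
  [  0.1147    0.1369    1.0487    0.1200    0.0620    0.0513]
  [  0.1306    0.0633    0.1018    1.0890    0.1403    0.0469]
  [  0.0651    0.1152    0.1764    0.1338    1.1496    0.0447]
  [  0.1258    0.1472    0.0982    0.1710    0.0931    1.0561]
Total output x = L · d:
  x_0 = 1.0256·68 + 0.0288·56 + 0.0866·44 + 0.0299·41 + 0.0666·15 + 0.0182·21 = 77.7684
  x_1 = 0.1454·68 + 1.1043·56 + 0.1512·44 + 0.1949·41 + 0.1733·15 + 0.1182·21 = 91.4510
  x_2 = 0.1147·68 + 0.1369·56 + 1.0487·44 + 0.1200·41 + 0.0620·15 + 0.0513·21 = 68.5355
  x_3 = 0.1306·68 + 0.0633·56 + 0.1018·44 + 1.0890·41 + 0.1403·15 + 0.0469·21 = 64.6463
  x_4 = 0.0651·68 + 0.1152·56 + 0.1764·44 + 0.1338·41 + 1.1496·15 + 0.0447·21 = 42.3027
  x_5 = 0.1258·68 + 0.1472·56 + 0.0982·44 + 0.1710·41 + 0.0931·15 + 1.0561·21 = 51.7088
Output multipliers (column sums of L):
  Energy: 1.6071
  Services: 1.5958
  Electronics: 1.6629
  Transport: 1.7385
  Chemicals: 1.6849
  Construction: 1.3355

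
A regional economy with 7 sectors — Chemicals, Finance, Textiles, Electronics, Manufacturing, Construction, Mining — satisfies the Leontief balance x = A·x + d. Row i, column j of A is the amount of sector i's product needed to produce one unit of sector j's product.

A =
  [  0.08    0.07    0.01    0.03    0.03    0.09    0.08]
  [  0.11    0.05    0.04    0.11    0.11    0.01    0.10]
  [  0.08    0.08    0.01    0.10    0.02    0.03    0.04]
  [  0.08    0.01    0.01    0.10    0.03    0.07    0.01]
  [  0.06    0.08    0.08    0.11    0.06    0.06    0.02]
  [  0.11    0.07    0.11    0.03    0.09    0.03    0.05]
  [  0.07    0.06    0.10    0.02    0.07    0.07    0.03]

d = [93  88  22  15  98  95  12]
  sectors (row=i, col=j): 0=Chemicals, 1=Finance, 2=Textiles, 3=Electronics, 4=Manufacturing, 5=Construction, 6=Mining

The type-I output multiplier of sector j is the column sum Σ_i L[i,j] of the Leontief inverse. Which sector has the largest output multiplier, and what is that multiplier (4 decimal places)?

Chemicals (2.0203)

Form M = I − A:
  [  0.92   -0.07   -0.01   -0.03   -0.03   -0.09   -0.08]
  [ -0.11    0.95   -0.04   -0.11   -0.11   -0.01   -0.10]
  [ -0.08   -0.08    0.99   -0.10   -0.02   -0.03   -0.04]
  [ -0.08   -0.01   -0.01    0.90   -0.03   -0.07   -0.01]
  [ -0.06   -0.08   -0.08   -0.11    0.94   -0.06   -0.02]
  [ -0.11   -0.07   -0.11   -0.03   -0.09    0.97   -0.05]
  [ -0.07   -0.06   -0.10   -0.02   -0.07   -0.07    0.97]
Leontief inverse L = M⁻¹:
  [  1.1396    0.1117    0.0485    0.0728    0.0736    0.1266    0.1163]
  [  0.1826    1.1017    0.0822    0.1745    0.1586    0.0634    0.1404]
  [  0.1328    0.1125    1.0363    0.1438    0.0555    0.0645    0.0712]
  [  0.1246    0.0384    0.0335    1.1348    0.0576    0.1009    0.0337]
  [  0.1285    0.1251    0.1145    0.1720    1.1045    0.1017    0.0580]
  [  0.1801    0.1232    0.1476    0.0920    0.1361    1.0752    0.0928]
  [  0.1321    0.1065    0.1350    0.0733    0.1116    0.1067    1.0669]
Total output x = L · d:
  x_0 = 1.1396·93 + 0.1117·88 + 0.0485·22 + 0.0728·15 + 0.0736·98 + 0.1266·95 + 0.1163·12 = 138.6090
  x_1 = 0.1826·93 + 1.1017·88 + 0.0822·22 + 0.1745·15 + 0.1586·98 + 0.0634·95 + 0.1404·12 = 141.6112
  x_2 = 0.1328·93 + 0.1125·88 + 1.0363·22 + 0.1438·15 + 0.0555·98 + 0.0645·95 + 0.0712·12 = 59.6302
  x_3 = 0.1246·93 + 0.0384·88 + 0.0335·22 + 1.1348·15 + 0.0576·98 + 0.1009·95 + 0.0337·12 = 48.3485
  x_4 = 0.1285·93 + 0.1251·88 + 0.1145·22 + 0.1720·15 + 1.1045·98 + 0.1017·95 + 0.0580·12 = 146.6542
  x_5 = 0.1801·93 + 0.1232·88 + 0.1476·22 + 0.0920·15 + 0.1361·98 + 1.0752·95 + 0.0928·12 = 148.8128
  x_6 = 0.1321·93 + 0.1065·88 + 0.1350·22 + 0.0733·15 + 0.1116·98 + 0.1067·95 + 1.0669·12 = 59.6000
Output multipliers (column sums of L):
  Chemicals: 2.0203
  Finance: 1.7191
  Textiles: 1.5976
  Electronics: 1.8633
  Manufacturing: 1.6975
  Construction: 1.6389
  Mining: 1.5793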